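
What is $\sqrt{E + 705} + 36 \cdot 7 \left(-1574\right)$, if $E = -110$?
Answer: $-396648 + \sqrt{595} \approx -3.9662 \cdot 10^{5}$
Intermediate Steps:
$\sqrt{E + 705} + 36 \cdot 7 \left(-1574\right) = \sqrt{-110 + 705} + 36 \cdot 7 \left(-1574\right) = \sqrt{595} + 252 \left(-1574\right) = \sqrt{595} - 396648 = -396648 + \sqrt{595}$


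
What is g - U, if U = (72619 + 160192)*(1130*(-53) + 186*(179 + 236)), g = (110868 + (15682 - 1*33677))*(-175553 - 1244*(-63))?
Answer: -13053121313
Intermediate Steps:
g = -9025491013 (g = (110868 + (15682 - 33677))*(-175553 + 78372) = (110868 - 17995)*(-97181) = 92873*(-97181) = -9025491013)
U = 4027630300 (U = 232811*(-59890 + 186*415) = 232811*(-59890 + 77190) = 232811*17300 = 4027630300)
g - U = -9025491013 - 1*4027630300 = -9025491013 - 4027630300 = -13053121313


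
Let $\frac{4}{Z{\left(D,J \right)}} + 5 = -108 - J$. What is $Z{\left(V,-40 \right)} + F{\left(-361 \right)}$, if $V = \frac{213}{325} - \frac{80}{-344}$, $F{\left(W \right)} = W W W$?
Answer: $- \frac{3434349317}{73} \approx -4.7046 \cdot 10^{7}$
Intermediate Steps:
$F{\left(W \right)} = W^{3}$ ($F{\left(W \right)} = W^{2} W = W^{3}$)
$V = \frac{12409}{13975}$ ($V = 213 \cdot \frac{1}{325} - - \frac{10}{43} = \frac{213}{325} + \frac{10}{43} = \frac{12409}{13975} \approx 0.88794$)
$Z{\left(D,J \right)} = \frac{4}{-113 - J}$ ($Z{\left(D,J \right)} = \frac{4}{-5 - \left(108 + J\right)} = \frac{4}{-113 - J}$)
$Z{\left(V,-40 \right)} + F{\left(-361 \right)} = - \frac{4}{113 - 40} + \left(-361\right)^{3} = - \frac{4}{73} - 47045881 = - \frac{3434349317}{73}$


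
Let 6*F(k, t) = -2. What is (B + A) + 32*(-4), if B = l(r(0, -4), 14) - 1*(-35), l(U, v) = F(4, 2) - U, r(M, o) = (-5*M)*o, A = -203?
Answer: -889/3 ≈ -296.33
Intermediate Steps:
F(k, t) = -⅓ (F(k, t) = (⅙)*(-2) = -⅓)
r(M, o) = -5*M*o
l(U, v) = -⅓ - U
B = 104/3 (B = (-⅓ - (-5)*0*(-4)) - 1*(-35) = (-⅓ - 1*0) + 35 = (-⅓ + 0) + 35 = -⅓ + 35 = 104/3 ≈ 34.667)
(B + A) + 32*(-4) = (104/3 - 203) + 32*(-4) = -505/3 - 128 = -889/3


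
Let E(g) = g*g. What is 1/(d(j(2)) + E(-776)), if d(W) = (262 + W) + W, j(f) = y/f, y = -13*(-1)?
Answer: 1/602451 ≈ 1.6599e-6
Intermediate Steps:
y = 13
E(g) = g**2
j(f) = 13/f
d(W) = 262 + 2*W
1/(d(j(2)) + E(-776)) = 1/((262 + 2*(13/2)) + (-776)**2) = 1/((262 + 2*(13*(1/2))) + 602176) = 1/((262 + 2*(13/2)) + 602176) = 1/((262 + 13) + 602176) = 1/(275 + 602176) = 1/602451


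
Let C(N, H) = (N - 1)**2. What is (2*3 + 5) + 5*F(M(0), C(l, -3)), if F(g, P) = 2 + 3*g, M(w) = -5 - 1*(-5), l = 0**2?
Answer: 21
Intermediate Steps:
l = 0
M(w) = 0 (M(w) = -5 + 5 = 0)
C(N, H) = (-1 + N)**2
(2*3 + 5) + 5*F(M(0), C(l, -3)) = (2*3 + 5) + 5*(2 + 3*0) = (6 + 5) + 5*(2 + 0) = 11 + 5*2 = 11 + 10 = 21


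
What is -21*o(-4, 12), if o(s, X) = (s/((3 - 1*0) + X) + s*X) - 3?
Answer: 5383/5 ≈ 1076.6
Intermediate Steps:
o(s, X) = -3 + X*s + s/(3 + X) (o(s, X) = (s/((3 + 0) + X) + X*s) - 3 = (s/(3 + X) + X*s) - 3 = (X*s + s/(3 + X)) - 3 = -3 + X*s + s/(3 + X))
-21*o(-4, 12) = -21*(-9 - 4 - 3*12 - 4*12² + 3*12*(-4))/(3 + 12) = -21*(-9 - 4 - 36 - 4*144 - 144)/15 = -7*(-9 - 4 - 36 - 576 - 144)/5 = -7*(-769)/5 = -21*(-769/15) = 5383/5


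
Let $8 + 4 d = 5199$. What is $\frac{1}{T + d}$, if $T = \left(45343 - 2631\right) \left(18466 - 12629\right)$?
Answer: $\frac{4}{997244967} \approx 4.011 \cdot 10^{-9}$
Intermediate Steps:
$d = \frac{5191}{4}$ ($d = -2 + \frac{1}{4} \cdot 5199 = -2 + \frac{5199}{4} = \frac{5191}{4} \approx 1297.8$)
$T = 249309944$ ($T = 42712 \cdot 5837 = 249309944$)
$\frac{1}{T + d} = \frac{1}{249309944 + \frac{5191}{4}} = \frac{1}{\frac{997244967}{4}} = \frac{4}{997244967}$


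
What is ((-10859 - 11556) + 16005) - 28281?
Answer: -34691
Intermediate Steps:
((-10859 - 11556) + 16005) - 28281 = (-22415 + 16005) - 28281 = -6410 - 28281 = -34691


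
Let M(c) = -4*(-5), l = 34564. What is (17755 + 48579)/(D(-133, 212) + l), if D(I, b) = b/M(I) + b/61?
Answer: 20231870/10546313 ≈ 1.9184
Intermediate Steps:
M(c) = 20
D(I, b) = 81*b/1220 (D(I, b) = b/20 + b/61 = 81*b/1220)
(17755 + 48579)/(D(-133, 212) + l) = (17755 + 48579)/((81/1220)*212 + 34564) = 66334/(4293/305 + 34564) = 66334/(10546313/305) = 66334*(305/10546313) = 20231870/10546313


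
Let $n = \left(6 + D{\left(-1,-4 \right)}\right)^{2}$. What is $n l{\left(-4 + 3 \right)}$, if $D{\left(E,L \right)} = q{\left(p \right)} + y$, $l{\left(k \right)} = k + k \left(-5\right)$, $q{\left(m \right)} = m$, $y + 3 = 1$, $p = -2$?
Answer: $16$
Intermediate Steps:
$y = -2$ ($y = -3 + 1 = -2$)
$l{\left(k \right)} = - 4 k$ ($l{\left(k \right)} = k - 5 k = - 4 k$)
$D{\left(E,L \right)} = -4$ ($D{\left(E,L \right)} = -2 - 2 = -4$)
$n = 4$ ($n = \left(6 - 4\right)^{2} = 2^{2} = 4$)
$n l{\left(-4 + 3 \right)} = 4 \left(- 4 \left(-4 + 3\right)\right) = 4 \left(\left(-4\right) \left(-1\right)\right) = 4 \cdot 4 = 16$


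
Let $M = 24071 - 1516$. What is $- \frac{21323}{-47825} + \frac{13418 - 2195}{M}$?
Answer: $\frac{203536048}{215738575} \approx 0.94344$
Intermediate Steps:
$M = 22555$
$- \frac{21323}{-47825} + \frac{13418 - 2195}{M} = - \frac{21323}{-47825} + \frac{13418 - 2195}{22555} = \left(-21323\right) \left(- \frac{1}{47825}\right) + \left(13418 - 2195\right) \frac{1}{22555} = \frac{21323}{47825} + 11223 \cdot \frac{1}{22555} = \frac{21323}{47825} + \frac{11223}{22555} = \frac{203536048}{215738575}$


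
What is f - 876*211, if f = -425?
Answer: -185261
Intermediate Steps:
f - 876*211 = -425 - 876*211 = -425 - 184836 = -185261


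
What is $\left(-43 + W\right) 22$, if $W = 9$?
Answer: $-748$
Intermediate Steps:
$\left(-43 + W\right) 22 = \left(-43 + 9\right) 22 = \left(-34\right) 22 = -748$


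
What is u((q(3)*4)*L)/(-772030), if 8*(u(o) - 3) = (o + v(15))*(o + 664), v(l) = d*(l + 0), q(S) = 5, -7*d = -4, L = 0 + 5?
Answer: -72601/5404210 ≈ -0.013434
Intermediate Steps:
L = 5
d = 4/7 (d = -1/7*(-4) = 4/7 ≈ 0.57143)
v(l) = 4*l/7 (v(l) = 4*(l + 0)/7 = 4*l/7)
u(o) = 3 + (664 + o)*(60/7 + o)/8 (u(o) = 3 + ((o + (4/7)*15)*(o + 664))/8 = 3 + ((o + 60/7)*(664 + o))/8 = 3 + ((60/7 + o)*(664 + o))/8 = 3 + ((664 + o)*(60/7 + o))/8 = 3 + (664 + o)*(60/7 + o)/8)
u((q(3)*4)*L)/(-772030) = (5001/7 + ((5*4)*5)**2/8 + 1177*((5*4)*5)/14)/(-772030) = (5001/7 + (20*5)**2/8 + 1177*(20*5)/14)*(-1/772030) = (5001/7 + (1/8)*100**2 + (1177/14)*100)*(-1/772030) = (5001/7 + (1/8)*10000 + 58850/7)*(-1/772030) = (5001/7 + 1250 + 58850/7)*(-1/772030) = (72601/7)*(-1/772030) = -72601/5404210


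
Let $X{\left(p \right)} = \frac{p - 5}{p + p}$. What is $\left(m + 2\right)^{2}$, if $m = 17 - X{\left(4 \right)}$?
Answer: $\frac{23409}{64} \approx 365.77$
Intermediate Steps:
$X{\left(p \right)} = \frac{-5 + p}{2 p}$
$m = \frac{137}{8}$ ($m = 17 - \frac{-5 + 4}{2 \cdot 4} = 17 - \frac{1}{2} \cdot \frac{1}{4} \left(-1\right) = 17 - - \frac{1}{8} = 17 + \frac{1}{8} = \frac{137}{8} \approx 17.125$)
$\left(m + 2\right)^{2} = \left(\frac{137}{8} + 2\right)^{2} = \left(\frac{153}{8}\right)^{2} = \frac{23409}{64}$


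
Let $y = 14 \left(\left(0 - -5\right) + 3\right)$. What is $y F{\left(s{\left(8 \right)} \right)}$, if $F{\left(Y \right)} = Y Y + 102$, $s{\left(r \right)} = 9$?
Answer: $20496$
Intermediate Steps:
$F{\left(Y \right)} = 102 + Y^{2}$ ($F{\left(Y \right)} = Y^{2} + 102 = 102 + Y^{2}$)
$y = 112$ ($y = 14 \left(\left(0 + 5\right) + 3\right) = 14 \left(5 + 3\right) = 14 \cdot 8 = 112$)
$y F{\left(s{\left(8 \right)} \right)} = 112 \left(102 + 9^{2}\right) = 112 \left(102 + 81\right) = 112 \cdot 183 = 20496$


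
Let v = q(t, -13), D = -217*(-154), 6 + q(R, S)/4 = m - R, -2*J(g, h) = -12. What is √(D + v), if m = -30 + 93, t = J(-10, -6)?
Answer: √33622 ≈ 183.36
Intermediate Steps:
J(g, h) = 6 (J(g, h) = -½*(-12) = 6)
t = 6
m = 63
q(R, S) = 228 - 4*R (q(R, S) = -24 + 4*(63 - R) = -24 + (252 - 4*R) = 228 - 4*R)
D = 33418
v = 204 (v = 228 - 4*6 = 228 - 24 = 204)
√(D + v) = √(33418 + 204) = √33622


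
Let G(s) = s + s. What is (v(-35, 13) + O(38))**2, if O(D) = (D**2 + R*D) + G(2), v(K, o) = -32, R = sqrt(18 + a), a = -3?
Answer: 2026716 + 107616*sqrt(15) ≈ 2.4435e+6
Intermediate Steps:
R = sqrt(15) (R = sqrt(18 - 3) = sqrt(15) ≈ 3.8730)
G(s) = 2*s
O(D) = 4 + D**2 + D*sqrt(15) (O(D) = (D**2 + sqrt(15)*D) + 2*2 = (D**2 + D*sqrt(15)) + 4 = 4 + D**2 + D*sqrt(15))
(v(-35, 13) + O(38))**2 = (-32 + (4 + 38**2 + 38*sqrt(15)))**2 = (-32 + (4 + 1444 + 38*sqrt(15)))**2 = (-32 + (1448 + 38*sqrt(15)))**2 = (1416 + 38*sqrt(15))**2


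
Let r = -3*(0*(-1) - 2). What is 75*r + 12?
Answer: 462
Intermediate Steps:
r = 6 (r = -3*(0 - 2) = -3*(-2) = 6)
75*r + 12 = 75*6 + 12 = 450 + 12 = 462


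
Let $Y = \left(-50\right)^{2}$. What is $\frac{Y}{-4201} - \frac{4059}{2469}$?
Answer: $- \frac{7741453}{3457423} \approx -2.2391$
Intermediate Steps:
$Y = 2500$
$\frac{Y}{-4201} - \frac{4059}{2469} = \frac{2500}{-4201} - \frac{4059}{2469} = 2500 \left(- \frac{1}{4201}\right) - \frac{1353}{823} = - \frac{2500}{4201} - \frac{1353}{823} = - \frac{7741453}{3457423}$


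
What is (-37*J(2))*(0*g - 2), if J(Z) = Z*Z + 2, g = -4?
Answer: 444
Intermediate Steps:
J(Z) = 2 + Z² (J(Z) = Z² + 2 = 2 + Z²)
(-37*J(2))*(0*g - 2) = (-37*(2 + 2²))*(0*(-4) - 2) = (-37*(2 + 4))*(0 - 2) = -37*6*(-2) = -222*(-2) = 444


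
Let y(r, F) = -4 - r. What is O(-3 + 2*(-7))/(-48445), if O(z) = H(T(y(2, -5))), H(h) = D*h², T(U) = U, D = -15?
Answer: 108/9689 ≈ 0.011147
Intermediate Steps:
H(h) = -15*h²
O(z) = -540 (O(z) = -15*(-4 - 1*2)² = -15*(-4 - 2)² = -15*(-6)² = -15*36 = -540)
O(-3 + 2*(-7))/(-48445) = -540/(-48445) = -540*(-1/48445) = 108/9689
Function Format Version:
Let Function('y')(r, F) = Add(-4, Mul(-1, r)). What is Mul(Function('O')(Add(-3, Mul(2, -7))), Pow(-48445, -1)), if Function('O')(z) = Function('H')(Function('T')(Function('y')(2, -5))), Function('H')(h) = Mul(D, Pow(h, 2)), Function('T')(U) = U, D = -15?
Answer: Rational(108, 9689) ≈ 0.011147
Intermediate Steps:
Function('H')(h) = Mul(-15, Pow(h, 2))
Function('O')(z) = -540 (Function('O')(z) = Mul(-15, Pow(Add(-4, Mul(-1, 2)), 2)) = Mul(-15, Pow(Add(-4, -2), 2)) = Mul(-15, Pow(-6, 2)) = Mul(-15, 36) = -540)
Mul(Function('O')(Add(-3, Mul(2, -7))), Pow(-48445, -1)) = Mul(-540, Pow(-48445, -1)) = Mul(-540, Rational(-1, 48445)) = Rational(108, 9689)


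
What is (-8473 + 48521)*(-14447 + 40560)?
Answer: 1045773424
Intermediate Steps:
(-8473 + 48521)*(-14447 + 40560) = 40048*26113 = 1045773424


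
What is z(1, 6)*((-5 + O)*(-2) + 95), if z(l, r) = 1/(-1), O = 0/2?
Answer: -105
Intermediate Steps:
O = 0 (O = 0*(1/2) = 0)
z(l, r) = -1
z(1, 6)*((-5 + O)*(-2) + 95) = -((-5 + 0)*(-2) + 95) = -(-5*(-2) + 95) = -(10 + 95) = -1*105 = -105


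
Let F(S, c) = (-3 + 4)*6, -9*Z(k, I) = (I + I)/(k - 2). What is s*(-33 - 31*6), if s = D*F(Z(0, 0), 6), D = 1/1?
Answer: -1314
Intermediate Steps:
Z(k, I) = -2*I/(9*(-2 + k)) (Z(k, I) = -(I + I)/(9*(k - 2)) = -2*I/(9*(-2 + k)))
D = 1
F(S, c) = 6 (F(S, c) = 1*6 = 6)
s = 6 (s = 1*6 = 6)
s*(-33 - 31*6) = 6*(-33 - 31*6) = 6*(-33 - 186) = 6*(-219) = -1314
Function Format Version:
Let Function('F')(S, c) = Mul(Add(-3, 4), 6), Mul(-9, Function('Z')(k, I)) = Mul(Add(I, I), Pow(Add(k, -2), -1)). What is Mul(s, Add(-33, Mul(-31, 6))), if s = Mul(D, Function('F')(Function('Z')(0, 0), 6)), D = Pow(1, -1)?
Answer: -1314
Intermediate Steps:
Function('Z')(k, I) = Mul(Rational(-2, 9), I, Pow(Add(-2, k), -1)) (Function('Z')(k, I) = Mul(Rational(-1, 9), Mul(Add(I, I), Pow(Add(k, -2), -1))) = Mul(Rational(-1, 9), Mul(Mul(2, I), Pow(Add(-2, k), -1))) = Mul(Rational(-1, 9), Mul(2, I, Pow(Add(-2, k), -1))) = Mul(Rational(-2, 9), I, Pow(Add(-2, k), -1)))
D = 1
Function('F')(S, c) = 6 (Function('F')(S, c) = Mul(1, 6) = 6)
s = 6 (s = Mul(1, 6) = 6)
Mul(s, Add(-33, Mul(-31, 6))) = Mul(6, Add(-33, Mul(-31, 6))) = Mul(6, Add(-33, -186)) = Mul(6, -219) = -1314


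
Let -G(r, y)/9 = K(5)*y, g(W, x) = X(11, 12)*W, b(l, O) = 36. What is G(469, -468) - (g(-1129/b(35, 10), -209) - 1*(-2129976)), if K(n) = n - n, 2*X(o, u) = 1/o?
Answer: -1686939863/792 ≈ -2.1300e+6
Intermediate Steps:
X(o, u) = 1/(2*o)
K(n) = 0
g(W, x) = W/22 (g(W, x) = ((½)/11)*W = ((½)*(1/11))*W = W/22)
G(r, y) = 0 (G(r, y) = -0*y = -9*0 = 0)
G(469, -468) - (g(-1129/b(35, 10), -209) - 1*(-2129976)) = 0 - ((-1129/36)/22 - 1*(-2129976)) = 0 - ((-1129*1/36)/22 + 2129976) = 0 - ((1/22)*(-1129/36) + 2129976) = 0 - (-1129/792 + 2129976) = 0 - 1*1686939863/792 = 0 - 1686939863/792 = -1686939863/792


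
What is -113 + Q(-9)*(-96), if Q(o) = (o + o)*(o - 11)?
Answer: -34673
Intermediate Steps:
Q(o) = 2*o*(-11 + o) (Q(o) = (2*o)*(-11 + o) = 2*o*(-11 + o))
-113 + Q(-9)*(-96) = -113 + (2*(-9)*(-11 - 9))*(-96) = -113 + (2*(-9)*(-20))*(-96) = -113 + 360*(-96) = -113 - 34560 = -34673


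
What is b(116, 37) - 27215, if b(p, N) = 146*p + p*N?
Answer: -5987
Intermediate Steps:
b(p, N) = 146*p + N*p
b(116, 37) - 27215 = 116*(146 + 37) - 27215 = 116*183 - 27215 = 21228 - 27215 = -5987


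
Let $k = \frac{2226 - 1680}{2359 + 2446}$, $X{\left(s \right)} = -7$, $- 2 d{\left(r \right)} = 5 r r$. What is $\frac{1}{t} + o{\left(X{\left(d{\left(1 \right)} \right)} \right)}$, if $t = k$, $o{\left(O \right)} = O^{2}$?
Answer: $\frac{31559}{546} \approx 57.8$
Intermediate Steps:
$d{\left(r \right)} = - \frac{5 r^{2}}{2}$ ($d{\left(r \right)} = - \frac{5 r r}{2} = - \frac{5 r^{2}}{2}$)
$k = \frac{546}{4805} \approx 0.11363$
$t = \frac{546}{4805} \approx 0.11363$
$\frac{1}{t} + o{\left(X{\left(d{\left(1 \right)} \right)} \right)} = \frac{1}{\frac{546}{4805}} + \left(-7\right)^{2} = \frac{4805}{546} + 49 = \frac{31559}{546}$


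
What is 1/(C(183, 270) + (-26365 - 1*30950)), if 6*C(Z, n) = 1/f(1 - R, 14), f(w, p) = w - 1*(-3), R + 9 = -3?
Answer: -96/5502239 ≈ -1.7447e-5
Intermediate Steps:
R = -12 (R = -9 - 3 = -12)
f(w, p) = 3 + w (f(w, p) = w + 3 = 3 + w)
C(Z, n) = 1/96 (C(Z, n) = 1/(6*(3 + (1 - 1*(-12)))) = 1/(6*(3 + (1 + 12))) = 1/(6*(3 + 13)) = (1/6)/16 = (1/6)*(1/16) = 1/96)
1/(C(183, 270) + (-26365 - 1*30950)) = 1/(1/96 + (-26365 - 1*30950)) = 1/(1/96 + (-26365 - 30950)) = 1/(1/96 - 57315) = 1/(-5502239/96) = -96/5502239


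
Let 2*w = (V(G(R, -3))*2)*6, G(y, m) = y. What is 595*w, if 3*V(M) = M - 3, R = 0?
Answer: -3570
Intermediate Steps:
V(M) = -1 + M/3 (V(M) = (M - 3)/3 = (-3 + M)/3 = -1 + M/3)
w = -6 (w = (((-1 + (⅓)*0)*2)*6)/2 = (((-1 + 0)*2)*6)/2 = (-1*2*6)/2 = (-2*6)/2 = (½)*(-12) = -6)
595*w = 595*(-6) = -3570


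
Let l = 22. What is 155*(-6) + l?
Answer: -908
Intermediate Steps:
155*(-6) + l = 155*(-6) + 22 = -930 + 22 = -908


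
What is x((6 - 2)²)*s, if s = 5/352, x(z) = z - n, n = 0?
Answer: 5/22 ≈ 0.22727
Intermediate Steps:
x(z) = z (x(z) = z - 1*0 = z + 0 = z)
s = 5/352 (s = (1/352)*5 = 5/352 ≈ 0.014205)
x((6 - 2)²)*s = (6 - 2)²*(5/352) = 4²*(5/352) = 16*(5/352) = 5/22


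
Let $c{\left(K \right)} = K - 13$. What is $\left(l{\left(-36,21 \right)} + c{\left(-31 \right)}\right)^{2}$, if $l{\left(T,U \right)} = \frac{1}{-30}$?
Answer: $\frac{1745041}{900} \approx 1938.9$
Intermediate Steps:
$l{\left(T,U \right)} = - \frac{1}{30}$
$c{\left(K \right)} = -13 + K$
$\left(l{\left(-36,21 \right)} + c{\left(-31 \right)}\right)^{2} = \left(- \frac{1}{30} - 44\right)^{2} = \left(- \frac{1321}{30}\right)^{2} = \frac{1745041}{900}$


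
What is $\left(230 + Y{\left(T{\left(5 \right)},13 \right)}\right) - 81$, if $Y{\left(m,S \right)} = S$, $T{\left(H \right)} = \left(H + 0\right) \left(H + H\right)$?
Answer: $162$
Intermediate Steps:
$T{\left(H \right)} = 2 H^{2}$ ($T{\left(H \right)} = H 2 H = 2 H^{2}$)
$\left(230 + Y{\left(T{\left(5 \right)},13 \right)}\right) - 81 = \left(230 + 13\right) - 81 = 243 - 81 = 162$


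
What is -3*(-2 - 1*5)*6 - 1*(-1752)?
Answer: 1878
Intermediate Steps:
-3*(-2 - 1*5)*6 - 1*(-1752) = -3*(-2 - 5)*6 + 1752 = -3*(-7)*6 + 1752 = 21*6 + 1752 = 126 + 1752 = 1878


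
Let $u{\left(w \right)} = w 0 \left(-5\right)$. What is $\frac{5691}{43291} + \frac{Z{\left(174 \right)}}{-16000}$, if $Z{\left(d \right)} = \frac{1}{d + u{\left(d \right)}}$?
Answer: $\frac{15843700709}{120522144000} \approx 0.13146$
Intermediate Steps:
$u{\left(w \right)} = 0$ ($u{\left(w \right)} = 0 \left(-5\right) = 0$)
$Z{\left(d \right)} = \frac{1}{d}$ ($Z{\left(d \right)} = \frac{1}{d + 0} = \frac{1}{d}$)
$\frac{5691}{43291} + \frac{Z{\left(174 \right)}}{-16000} = \frac{5691}{43291} + \frac{1}{174 \left(-16000\right)} = 5691 \cdot \frac{1}{43291} + \frac{1}{174} \left(- \frac{1}{16000}\right) = \frac{5691}{43291} - \frac{1}{2784000} = \frac{15843700709}{120522144000}$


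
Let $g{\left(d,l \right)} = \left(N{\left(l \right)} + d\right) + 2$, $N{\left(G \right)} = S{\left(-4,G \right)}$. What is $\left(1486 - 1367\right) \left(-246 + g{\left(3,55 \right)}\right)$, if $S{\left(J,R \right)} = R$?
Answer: $-22134$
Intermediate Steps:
$N{\left(G \right)} = G$
$g{\left(d,l \right)} = 2 + d + l$ ($g{\left(d,l \right)} = \left(l + d\right) + 2 = \left(d + l\right) + 2 = 2 + d + l$)
$\left(1486 - 1367\right) \left(-246 + g{\left(3,55 \right)}\right) = \left(1486 - 1367\right) \left(-246 + \left(2 + 3 + 55\right)\right) = 119 \left(-246 + 60\right) = 119 \left(-186\right) = -22134$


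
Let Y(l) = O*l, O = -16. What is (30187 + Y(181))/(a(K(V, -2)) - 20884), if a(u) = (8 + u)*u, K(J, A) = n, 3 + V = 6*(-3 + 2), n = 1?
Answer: -27291/20875 ≈ -1.3074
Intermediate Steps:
Y(l) = -16*l
V = -9 (V = -3 + 6*(-3 + 2) = -3 + 6*(-1) = -3 - 6 = -9)
K(J, A) = 1
a(u) = u*(8 + u)
(30187 + Y(181))/(a(K(V, -2)) - 20884) = (30187 - 16*181)/(1*(8 + 1) - 20884) = (30187 - 2896)/(1*9 - 20884) = 27291/(9 - 20884) = 27291/(-20875) = 27291*(-1/20875) = -27291/20875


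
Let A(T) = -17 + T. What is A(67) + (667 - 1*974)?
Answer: -257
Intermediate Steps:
A(67) + (667 - 1*974) = (-17 + 67) + (667 - 1*974) = 50 + (667 - 974) = 50 - 307 = -257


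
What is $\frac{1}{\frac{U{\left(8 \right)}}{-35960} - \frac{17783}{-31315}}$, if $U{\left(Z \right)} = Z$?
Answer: $\frac{28152185}{15980654} \approx 1.7616$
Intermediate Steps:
$\frac{1}{\frac{U{\left(8 \right)}}{-35960} - \frac{17783}{-31315}} = \frac{1}{\frac{8}{-35960} - \frac{17783}{-31315}} = \frac{1}{8 \left(- \frac{1}{35960}\right) - - \frac{17783}{31315}} = \frac{1}{- \frac{1}{4495} + \frac{17783}{31315}} = \frac{1}{\frac{15980654}{28152185}} = \frac{28152185}{15980654}$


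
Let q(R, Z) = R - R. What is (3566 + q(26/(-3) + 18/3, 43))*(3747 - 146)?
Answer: 12841166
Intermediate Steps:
q(R, Z) = 0
(3566 + q(26/(-3) + 18/3, 43))*(3747 - 146) = (3566 + 0)*(3747 - 146) = 3566*3601 = 12841166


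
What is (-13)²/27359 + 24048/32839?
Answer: 663479023/898442201 ≈ 0.73848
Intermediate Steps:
(-13)²/27359 + 24048/32839 = 169*(1/27359) + 24048*(1/32839) = 169/27359 + 24048/32839 = 663479023/898442201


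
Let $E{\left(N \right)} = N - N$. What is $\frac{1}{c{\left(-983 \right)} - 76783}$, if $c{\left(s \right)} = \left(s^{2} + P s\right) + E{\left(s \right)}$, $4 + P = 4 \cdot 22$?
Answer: $\frac{1}{806934} \approx 1.2393 \cdot 10^{-6}$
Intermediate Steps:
$E{\left(N \right)} = 0$
$P = 84$ ($P = -4 + 4 \cdot 22 = -4 + 88 = 84$)
$c{\left(s \right)} = s^{2} + 84 s$ ($c{\left(s \right)} = \left(s^{2} + 84 s\right) + 0 = s^{2} + 84 s$)
$\frac{1}{c{\left(-983 \right)} - 76783} = \frac{1}{- 983 \left(84 - 983\right) - 76783} = \frac{1}{\left(-983\right) \left(-899\right) - 76783} = \frac{1}{883717 - 76783} = \frac{1}{806934}$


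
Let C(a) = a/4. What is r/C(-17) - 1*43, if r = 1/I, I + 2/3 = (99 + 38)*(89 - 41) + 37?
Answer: -14500859/337229 ≈ -43.000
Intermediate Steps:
C(a) = a/4 (C(a) = a*(¼) = a/4)
I = 19837/3 (I = -⅔ + ((99 + 38)*(89 - 41) + 37) = -⅔ + (137*48 + 37) = -⅔ + (6576 + 37) = -⅔ + 6613 = 19837/3 ≈ 6612.3)
r = 3/19837 (r = 1/(19837/3) = 3/19837 ≈ 0.00015123)
r/C(-17) - 1*43 = (3/19837)/((¼)*(-17)) - 1*43 = (3/19837)/(-17/4) - 43 = -4/17*3/19837 - 43 = -12/337229 - 43 = -14500859/337229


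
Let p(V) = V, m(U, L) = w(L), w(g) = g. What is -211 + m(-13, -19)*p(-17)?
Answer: 112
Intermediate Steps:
m(U, L) = L
-211 + m(-13, -19)*p(-17) = -211 - 19*(-17) = -211 + 323 = 112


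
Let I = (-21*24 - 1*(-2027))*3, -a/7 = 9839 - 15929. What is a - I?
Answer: 38061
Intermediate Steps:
a = 42630 (a = -7*(9839 - 15929) = -7*(-6090) = 42630)
I = 4569 (I = (-504 + 2027)*3 = 1523*3 = 4569)
a - I = 42630 - 1*4569 = 42630 - 4569 = 38061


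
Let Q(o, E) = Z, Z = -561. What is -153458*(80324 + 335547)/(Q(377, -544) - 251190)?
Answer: 63818731918/251751 ≈ 2.5350e+5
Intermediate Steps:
Q(o, E) = -561
-153458*(80324 + 335547)/(Q(377, -544) - 251190) = -153458*(80324 + 335547)/(-561 - 251190) = -153458/((-251751/415871)) = -153458/((-251751*1/415871)) = -153458/(-251751/415871) = -153458*(-415871/251751) = 63818731918/251751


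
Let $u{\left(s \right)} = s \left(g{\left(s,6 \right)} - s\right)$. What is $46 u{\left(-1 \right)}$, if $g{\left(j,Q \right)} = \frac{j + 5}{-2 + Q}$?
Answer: $-92$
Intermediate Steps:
$g{\left(j,Q \right)} = \frac{5 + j}{-2 + Q}$
$u{\left(s \right)} = s \left(\frac{5}{4} - \frac{3 s}{4}\right)$ ($u{\left(s \right)} = s \left(\frac{5 + s}{-2 + 6} - s\right) = s \left(\frac{5 + s}{4} - s\right) = s \left(\left(\frac{5}{4} + \frac{s}{4}\right) - s\right) = s \left(\frac{5}{4} - \frac{3 s}{4}\right)$)
$46 u{\left(-1 \right)} = 46 \cdot \frac{1}{4} \left(-1\right) \left(5 - -3\right) = 46 \cdot \frac{1}{4} \left(-1\right) \left(5 + 3\right) = 46 \cdot \frac{1}{4} \left(-1\right) 8 = 46 \left(-2\right) = -92$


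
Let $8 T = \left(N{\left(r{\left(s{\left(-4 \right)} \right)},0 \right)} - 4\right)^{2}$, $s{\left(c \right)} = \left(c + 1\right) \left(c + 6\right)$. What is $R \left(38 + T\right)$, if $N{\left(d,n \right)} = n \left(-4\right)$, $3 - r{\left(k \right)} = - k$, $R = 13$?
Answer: $520$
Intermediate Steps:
$s{\left(c \right)} = \left(1 + c\right) \left(6 + c\right)$
$r{\left(k \right)} = 3 + k$ ($r{\left(k \right)} = 3 - - k = 3 + k$)
$N{\left(d,n \right)} = - 4 n$
$T = 2$ ($T = \frac{\left(\left(-4\right) 0 - 4\right)^{2}}{8} = \frac{\left(0 - 4\right)^{2}}{8} = \frac{\left(-4\right)^{2}}{8} = \frac{1}{8} \cdot 16 = 2$)
$R \left(38 + T\right) = 13 \left(38 + 2\right) = 13 \cdot 40 = 520$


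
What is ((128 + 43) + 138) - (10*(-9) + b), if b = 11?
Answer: 388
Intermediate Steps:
((128 + 43) + 138) - (10*(-9) + b) = ((128 + 43) + 138) - (10*(-9) + 11) = (171 + 138) - (-90 + 11) = 309 - 1*(-79) = 309 + 79 = 388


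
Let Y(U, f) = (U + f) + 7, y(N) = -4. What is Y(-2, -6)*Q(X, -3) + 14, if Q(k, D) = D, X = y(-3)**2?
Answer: 17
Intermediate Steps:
Y(U, f) = 7 + U + f
X = 16 (X = (-4)**2 = 16)
Y(-2, -6)*Q(X, -3) + 14 = (7 - 2 - 6)*(-3) + 14 = -1*(-3) + 14 = 3 + 14 = 17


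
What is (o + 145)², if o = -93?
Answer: 2704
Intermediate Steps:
(o + 145)² = (-93 + 145)² = 52² = 2704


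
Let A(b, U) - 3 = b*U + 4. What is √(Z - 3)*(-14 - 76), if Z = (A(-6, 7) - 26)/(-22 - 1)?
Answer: -180*I*√46/23 ≈ -53.079*I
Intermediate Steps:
A(b, U) = 7 + U*b (A(b, U) = 3 + (b*U + 4) = 3 + (U*b + 4) = 3 + (4 + U*b) = 7 + U*b)
Z = 61/23 (Z = ((7 + 7*(-6)) - 26)/(-22 - 1) = ((7 - 42) - 26)/(-23) = (-35 - 26)*(-1/23) = -61*(-1/23) = 61/23 ≈ 2.6522)
√(Z - 3)*(-14 - 76) = √(61/23 - 3)*(-14 - 76) = √(-8/23)*(-90) = (2*I*√46/23)*(-90) = -180*I*√46/23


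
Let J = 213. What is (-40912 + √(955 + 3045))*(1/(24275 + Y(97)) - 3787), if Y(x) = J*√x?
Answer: 5663552906249513/36554677 - 11074604822545*√10/146218708 - 1065*√970/146218708 + 544641*√97/36554677 ≈ 1.5469e+8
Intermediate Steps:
Y(x) = 213*√x
(-40912 + √(955 + 3045))*(1/(24275 + Y(97)) - 3787) = (-40912 + √(955 + 3045))*(1/(24275 + 213*√97) - 3787) = (-40912 + √4000)*(-3787 + 1/(24275 + 213*√97)) = (-40912 + 20*√10)*(-3787 + 1/(24275 + 213*√97))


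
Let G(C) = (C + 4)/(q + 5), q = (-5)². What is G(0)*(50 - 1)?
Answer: 98/15 ≈ 6.5333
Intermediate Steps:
q = 25
G(C) = 2/15 + C/30 (G(C) = (C + 4)/(25 + 5) = (4 + C)/30 = (4 + C)*(1/30) = 2/15 + C/30)
G(0)*(50 - 1) = (2/15 + (1/30)*0)*(50 - 1) = (2/15 + 0)*49 = (2/15)*49 = 98/15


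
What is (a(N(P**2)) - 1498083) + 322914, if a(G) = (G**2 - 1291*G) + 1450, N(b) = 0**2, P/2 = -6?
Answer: -1173719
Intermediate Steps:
P = -12 (P = 2*(-6) = -12)
N(b) = 0
a(G) = 1450 + G**2 - 1291*G
(a(N(P**2)) - 1498083) + 322914 = ((1450 + 0**2 - 1291*0) - 1498083) + 322914 = ((1450 + 0 + 0) - 1498083) + 322914 = (1450 - 1498083) + 322914 = -1496633 + 322914 = -1173719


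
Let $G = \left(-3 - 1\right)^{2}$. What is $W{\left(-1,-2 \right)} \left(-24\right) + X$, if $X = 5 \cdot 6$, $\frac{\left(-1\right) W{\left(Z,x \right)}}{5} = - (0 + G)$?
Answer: $-1890$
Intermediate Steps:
$G = 16$ ($G = \left(-4\right)^{2} = 16$)
$W{\left(Z,x \right)} = 80$ ($W{\left(Z,x \right)} = - 5 \left(- (0 + 16)\right) = - 5 \left(\left(-1\right) 16\right) = \left(-5\right) \left(-16\right) = 80$)
$X = 30$
$W{\left(-1,-2 \right)} \left(-24\right) + X = 80 \left(-24\right) + 30 = -1920 + 30 = -1890$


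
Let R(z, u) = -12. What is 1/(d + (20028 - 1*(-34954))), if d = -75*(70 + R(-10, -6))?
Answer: 1/50632 ≈ 1.9750e-5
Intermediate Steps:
d = -4350 (d = -75*(70 - 12) = -75*58 = -4350)
1/(d + (20028 - 1*(-34954))) = 1/(-4350 + (20028 - 1*(-34954))) = 1/(-4350 + (20028 + 34954)) = 1/(-4350 + 54982) = 1/50632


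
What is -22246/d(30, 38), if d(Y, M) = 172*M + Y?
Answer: -227/67 ≈ -3.3881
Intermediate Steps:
d(Y, M) = Y + 172*M
-22246/d(30, 38) = -22246/(30 + 172*38) = -22246/(30 + 6536) = -22246/6566 = -22246*1/6566 = -227/67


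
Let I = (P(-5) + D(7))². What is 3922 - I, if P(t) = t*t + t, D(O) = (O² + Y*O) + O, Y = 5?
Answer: -8399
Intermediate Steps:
D(O) = O² + 6*O (D(O) = (O² + 5*O) + O = O² + 6*O)
P(t) = t + t² (P(t) = t² + t = t + t²)
I = 12321 (I = (-5*(1 - 5) + 7*(6 + 7))² = (-5*(-4) + 7*13)² = (20 + 91)² = 111² = 12321)
3922 - I = 3922 - 1*12321 = 3922 - 12321 = -8399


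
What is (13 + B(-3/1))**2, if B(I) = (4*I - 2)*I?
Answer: 3025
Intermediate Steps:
B(I) = I*(-2 + 4*I) (B(I) = (-2 + 4*I)*I = I*(-2 + 4*I))
(13 + B(-3/1))**2 = (13 + 2*(-3/1)*(-1 + 2*(-3/1)))**2 = (13 + 2*(-3*1)*(-1 + 2*(-3*1)))**2 = (13 + 2*(-3)*(-1 + 2*(-3)))**2 = (13 + 2*(-3)*(-1 - 6))**2 = (13 + 2*(-3)*(-7))**2 = (13 + 42)**2 = 55**2 = 3025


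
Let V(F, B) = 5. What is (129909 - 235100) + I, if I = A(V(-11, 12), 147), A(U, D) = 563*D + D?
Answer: -22283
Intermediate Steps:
A(U, D) = 564*D
I = 82908 (I = 564*147 = 82908)
(129909 - 235100) + I = (129909 - 235100) + 82908 = -105191 + 82908 = -22283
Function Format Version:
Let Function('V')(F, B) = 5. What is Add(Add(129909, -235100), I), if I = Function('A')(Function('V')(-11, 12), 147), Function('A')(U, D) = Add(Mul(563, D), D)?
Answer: -22283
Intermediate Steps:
Function('A')(U, D) = Mul(564, D)
I = 82908 (I = Mul(564, 147) = 82908)
Add(Add(129909, -235100), I) = Add(Add(129909, -235100), 82908) = Add(-105191, 82908) = -22283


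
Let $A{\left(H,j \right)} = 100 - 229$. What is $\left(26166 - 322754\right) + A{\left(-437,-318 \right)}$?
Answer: $-296717$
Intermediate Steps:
$A{\left(H,j \right)} = -129$ ($A{\left(H,j \right)} = 100 - 229 = -129$)
$\left(26166 - 322754\right) + A{\left(-437,-318 \right)} = \left(26166 - 322754\right) - 129 = -296588 - 129 = -296717$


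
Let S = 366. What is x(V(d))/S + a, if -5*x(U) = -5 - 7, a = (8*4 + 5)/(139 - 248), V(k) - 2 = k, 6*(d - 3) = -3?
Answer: -11067/33245 ≈ -0.33289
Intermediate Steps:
d = 5/2 (d = 3 + (⅙)*(-3) = 3 - ½ = 5/2 ≈ 2.5000)
V(k) = 2 + k
a = -37/109 (a = (32 + 5)/(-109) = 37*(-1/109) = -37/109 ≈ -0.33945)
x(U) = 12/5 (x(U) = -(-5 - 7)/5 = -⅕*(-12) = 12/5)
x(V(d))/S + a = (12/5)/366 - 37/109 = (1/366)*(12/5) - 37/109 = 2/305 - 37/109 = -11067/33245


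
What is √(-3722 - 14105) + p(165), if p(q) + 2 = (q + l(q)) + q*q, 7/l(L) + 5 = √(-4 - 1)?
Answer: 164321/6 + I*√17827 - 7*I*√5/30 ≈ 27387.0 + 133.0*I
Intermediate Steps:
l(L) = 7/(-5 + I*√5) (l(L) = 7/(-5 + √(-4 - 1)) = 7/(-5 + √(-5)) = 7/(-5 + I*√5))
p(q) = -19/6 + q + q² - 7*I*√5/30 (p(q) = -2 + ((q + (-7/6 - 7*I*√5/30)) + q*q) = -2 + ((-7/6 + q - 7*I*√5/30) + q²) = -2 + (-7/6 + q + q² - 7*I*√5/30) = -19/6 + q + q² - 7*I*√5/30)
√(-3722 - 14105) + p(165) = √(-3722 - 14105) + (-19/6 + 165 + 165² - 7*I*√5/30) = √(-17827) + (-19/6 + 165 + 27225 - 7*I*√5/30) = I*√17827 + (164321/6 - 7*I*√5/30) = 164321/6 + I*√17827 - 7*I*√5/30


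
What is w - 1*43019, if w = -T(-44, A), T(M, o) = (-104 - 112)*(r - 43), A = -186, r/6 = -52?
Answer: -119699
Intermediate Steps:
r = -312 (r = 6*(-52) = -312)
T(M, o) = 76680 (T(M, o) = (-104 - 112)*(-312 - 43) = -216*(-355) = 76680)
w = -76680 (w = -1*76680 = -76680)
w - 1*43019 = -76680 - 1*43019 = -76680 - 43019 = -119699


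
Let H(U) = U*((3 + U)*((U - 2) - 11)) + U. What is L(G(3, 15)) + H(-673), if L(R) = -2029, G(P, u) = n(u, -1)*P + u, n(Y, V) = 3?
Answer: -309326962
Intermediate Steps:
G(P, u) = u + 3*P (G(P, u) = 3*P + u = u + 3*P)
H(U) = U + U*(-13 + U)*(3 + U) (H(U) = U*((3 + U)*((-2 + U) - 11)) + U = U*((3 + U)*(-13 + U)) + U = U*((-13 + U)*(3 + U)) + U = U*(-13 + U)*(3 + U) + U = U + U*(-13 + U)*(3 + U))
L(G(3, 15)) + H(-673) = -2029 - 673*(-38 + (-673)² - 10*(-673)) = -2029 - 673*(-38 + 452929 + 6730) = -2029 - 673*459621 = -2029 - 309324933 = -309326962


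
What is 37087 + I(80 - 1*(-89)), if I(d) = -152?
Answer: 36935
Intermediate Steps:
37087 + I(80 - 1*(-89)) = 37087 - 152 = 36935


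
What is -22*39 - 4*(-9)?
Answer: -822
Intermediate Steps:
-22*39 - 4*(-9) = -858 + 36 = -822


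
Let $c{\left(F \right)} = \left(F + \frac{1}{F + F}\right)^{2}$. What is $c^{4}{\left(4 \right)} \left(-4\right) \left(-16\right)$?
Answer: $\frac{1406408618241}{262144} \approx 5.365 \cdot 10^{6}$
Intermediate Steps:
$c{\left(F \right)} = \left(F + \frac{1}{2 F}\right)^{2}$
$c^{4}{\left(4 \right)} \left(-4\right) \left(-16\right) = \left(\frac{\left(1 + 2 \cdot 4^{2}\right)^{2}}{4 \cdot 16}\right)^{4} \left(-4\right) \left(-16\right) = \left(\frac{1}{4} \cdot \frac{1}{16} \left(1 + 2 \cdot 16\right)^{2}\right)^{4} \left(-4\right) \left(-16\right) = \left(\frac{1}{4} \cdot \frac{1}{16} \left(1 + 32\right)^{2}\right)^{4} \left(-4\right) \left(-16\right) = \left(\frac{1}{4} \cdot \frac{1}{16} \cdot 33^{2}\right)^{4} \left(-4\right) \left(-16\right) = \left(\frac{1}{4} \cdot \frac{1}{16} \cdot 1089\right)^{4} \left(-4\right) \left(-16\right) = \left(\frac{1089}{64}\right)^{4} \left(-4\right) \left(-16\right) = \frac{1406408618241}{16777216} \left(-4\right) \left(-16\right) = \left(- \frac{1406408618241}{4194304}\right) \left(-16\right) = \frac{1406408618241}{262144}$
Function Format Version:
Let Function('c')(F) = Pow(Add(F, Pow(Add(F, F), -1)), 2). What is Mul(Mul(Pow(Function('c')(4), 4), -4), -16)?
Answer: Rational(1406408618241, 262144) ≈ 5.3650e+6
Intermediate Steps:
Function('c')(F) = Pow(Add(F, Mul(Rational(1, 2), Pow(F, -1))), 2) (Function('c')(F) = Pow(Add(F, Pow(Mul(2, F), -1)), 2) = Pow(Add(F, Mul(Rational(1, 2), Pow(F, -1))), 2))
Mul(Mul(Pow(Function('c')(4), 4), -4), -16) = Mul(Mul(Pow(Mul(Rational(1, 4), Pow(4, -2), Pow(Add(1, Mul(2, Pow(4, 2))), 2)), 4), -4), -16) = Mul(Mul(Pow(Mul(Rational(1, 4), Rational(1, 16), Pow(Add(1, Mul(2, 16)), 2)), 4), -4), -16) = Mul(Mul(Pow(Mul(Rational(1, 4), Rational(1, 16), Pow(Add(1, 32), 2)), 4), -4), -16) = Mul(Mul(Pow(Mul(Rational(1, 4), Rational(1, 16), Pow(33, 2)), 4), -4), -16) = Mul(Mul(Pow(Mul(Rational(1, 4), Rational(1, 16), 1089), 4), -4), -16) = Mul(Mul(Pow(Rational(1089, 64), 4), -4), -16) = Mul(Mul(Rational(1406408618241, 16777216), -4), -16) = Mul(Rational(-1406408618241, 4194304), -16) = Rational(1406408618241, 262144)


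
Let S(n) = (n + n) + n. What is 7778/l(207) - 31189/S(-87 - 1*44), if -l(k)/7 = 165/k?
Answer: -198908261/151305 ≈ -1314.6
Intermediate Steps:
S(n) = 3*n (S(n) = 2*n + n = 3*n)
l(k) = -1155/k
7778/l(207) - 31189/S(-87 - 1*44) = 7778/((-1155/207)) - 31189*1/(3*(-87 - 1*44)) = 7778/((-1155*1/207)) - 31189*1/(3*(-87 - 44)) = 7778/(-385/69) - 31189/(3*(-131)) = 7778*(-69/385) - 31189/(-393) = -536682/385 - 31189*(-1/393) = -536682/385 + 31189/393 = -198908261/151305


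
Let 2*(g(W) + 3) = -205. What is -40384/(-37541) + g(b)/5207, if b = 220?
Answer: 412637825/390951974 ≈ 1.0555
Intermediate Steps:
g(W) = -211/2 (g(W) = -3 + (½)*(-205) = -3 - 205/2 = -211/2)
-40384/(-37541) + g(b)/5207 = -40384/(-37541) - 211/2/5207 = -40384*(-1/37541) - 211/2*1/5207 = 40384/37541 - 211/10414 = 412637825/390951974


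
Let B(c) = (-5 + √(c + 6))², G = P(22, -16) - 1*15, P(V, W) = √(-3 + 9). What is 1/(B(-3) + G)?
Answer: 1/(-15 + √6 + (-5 + √3)²) ≈ -0.53447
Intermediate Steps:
P(V, W) = √6
G = -15 + √6 (G = √6 - 1*15 = √6 - 15 = -15 + √6 ≈ -12.551)
B(c) = (-5 + √(6 + c))²
1/(B(-3) + G) = 1/((-5 + √(6 - 3))² + (-15 + √6)) = 1/((-5 + √3)² + (-15 + √6)) = 1/(-15 + √6 + (-5 + √3)²)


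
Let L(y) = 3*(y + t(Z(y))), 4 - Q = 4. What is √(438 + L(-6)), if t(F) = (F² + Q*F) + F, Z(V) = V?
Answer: √510 ≈ 22.583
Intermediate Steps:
Q = 0 (Q = 4 - 1*4 = 4 - 4 = 0)
t(F) = F + F² (t(F) = (F² + 0*F) + F = (F² + 0) + F = F² + F = F + F²)
L(y) = 3*y + 3*y*(1 + y) (L(y) = 3*(y + y*(1 + y)) = 3*y + 3*y*(1 + y))
√(438 + L(-6)) = √(438 + 3*(-6)*(2 - 6)) = √(438 + 3*(-6)*(-4)) = √(438 + 72) = √510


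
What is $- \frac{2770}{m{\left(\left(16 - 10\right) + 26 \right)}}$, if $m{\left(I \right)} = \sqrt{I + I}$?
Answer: $- \frac{1385}{4} \approx -346.25$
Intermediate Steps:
$m{\left(I \right)} = \sqrt{2} \sqrt{I}$ ($m{\left(I \right)} = \sqrt{2 I} = \sqrt{2} \sqrt{I}$)
$- \frac{2770}{m{\left(\left(16 - 10\right) + 26 \right)}} = - \frac{2770}{\sqrt{2} \sqrt{\left(16 - 10\right) + 26}} = - \frac{2770}{\sqrt{2} \sqrt{6 + 26}} = - \frac{2770}{\sqrt{2} \sqrt{32}} = - \frac{2770}{\sqrt{2} \cdot 4 \sqrt{2}} = - \frac{2770}{8} = \left(-2770\right) \frac{1}{8} = - \frac{1385}{4}$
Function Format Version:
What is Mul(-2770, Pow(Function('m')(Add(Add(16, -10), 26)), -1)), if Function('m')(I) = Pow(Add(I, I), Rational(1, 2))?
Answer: Rational(-1385, 4) ≈ -346.25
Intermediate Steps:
Function('m')(I) = Mul(Pow(2, Rational(1, 2)), Pow(I, Rational(1, 2))) (Function('m')(I) = Pow(Mul(2, I), Rational(1, 2)) = Mul(Pow(2, Rational(1, 2)), Pow(I, Rational(1, 2))))
Mul(-2770, Pow(Function('m')(Add(Add(16, -10), 26)), -1)) = Mul(-2770, Pow(Mul(Pow(2, Rational(1, 2)), Pow(Add(Add(16, -10), 26), Rational(1, 2))), -1)) = Mul(-2770, Pow(Mul(Pow(2, Rational(1, 2)), Pow(Add(6, 26), Rational(1, 2))), -1)) = Mul(-2770, Pow(Mul(Pow(2, Rational(1, 2)), Pow(32, Rational(1, 2))), -1)) = Mul(-2770, Pow(Mul(Pow(2, Rational(1, 2)), Mul(4, Pow(2, Rational(1, 2)))), -1)) = Mul(-2770, Pow(8, -1)) = Mul(-2770, Rational(1, 8)) = Rational(-1385, 4)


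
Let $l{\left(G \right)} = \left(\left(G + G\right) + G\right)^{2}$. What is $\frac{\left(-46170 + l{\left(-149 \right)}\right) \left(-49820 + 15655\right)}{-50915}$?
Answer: $\frac{1049815287}{10183} \approx 1.0309 \cdot 10^{5}$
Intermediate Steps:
$l{\left(G \right)} = 9 G^{2}$ ($l{\left(G \right)} = \left(2 G + G\right)^{2} = \left(3 G\right)^{2} = 9 G^{2}$)
$\frac{\left(-46170 + l{\left(-149 \right)}\right) \left(-49820 + 15655\right)}{-50915} = \frac{\left(-46170 + 9 \left(-149\right)^{2}\right) \left(-49820 + 15655\right)}{-50915} = \left(-46170 + 9 \cdot 22201\right) \left(-34165\right) \left(- \frac{1}{50915}\right) = \left(-46170 + 199809\right) \left(-34165\right) \left(- \frac{1}{50915}\right) = 153639 \left(-34165\right) \left(- \frac{1}{50915}\right) = \left(-5249076435\right) \left(- \frac{1}{50915}\right) = \frac{1049815287}{10183}$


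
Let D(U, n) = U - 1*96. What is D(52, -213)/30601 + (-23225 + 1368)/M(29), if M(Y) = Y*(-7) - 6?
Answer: 60803351/581419 ≈ 104.58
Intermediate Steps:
D(U, n) = -96 + U (D(U, n) = U - 96 = -96 + U)
M(Y) = -6 - 7*Y (M(Y) = -7*Y - 6 = -6 - 7*Y)
D(52, -213)/30601 + (-23225 + 1368)/M(29) = (-96 + 52)/30601 + (-23225 + 1368)/(-6 - 7*29) = -44*1/30601 - 21857/(-6 - 203) = -44/30601 - 21857/(-209) = -44/30601 - 21857*(-1/209) = -44/30601 + 1987/19 = 60803351/581419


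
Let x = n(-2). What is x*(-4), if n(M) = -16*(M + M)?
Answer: -256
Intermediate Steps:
n(M) = -32*M
x = 64 (x = -32*(-2) = 64)
x*(-4) = 64*(-4) = -256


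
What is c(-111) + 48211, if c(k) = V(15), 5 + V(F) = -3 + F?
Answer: 48218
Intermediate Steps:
V(F) = -8 + F (V(F) = -5 + (-3 + F) = -8 + F)
c(k) = 7 (c(k) = -8 + 15 = 7)
c(-111) + 48211 = 7 + 48211 = 48218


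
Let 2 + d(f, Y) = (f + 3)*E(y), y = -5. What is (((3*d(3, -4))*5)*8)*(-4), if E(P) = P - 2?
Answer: 21120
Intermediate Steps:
E(P) = -2 + P
d(f, Y) = -23 - 7*f (d(f, Y) = -2 + (f + 3)*(-2 - 5) = -2 + (3 + f)*(-7) = -2 + (-21 - 7*f) = -23 - 7*f)
(((3*d(3, -4))*5)*8)*(-4) = (((3*(-23 - 7*3))*5)*8)*(-4) = (((3*(-23 - 21))*5)*8)*(-4) = (((3*(-44))*5)*8)*(-4) = (-132*5*8)*(-4) = -660*8*(-4) = -5280*(-4) = 21120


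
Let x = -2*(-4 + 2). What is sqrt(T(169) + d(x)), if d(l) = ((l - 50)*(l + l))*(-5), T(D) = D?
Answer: 7*sqrt(41) ≈ 44.822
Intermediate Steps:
x = 4 (x = -2*(-2) = 4)
d(l) = -10*l*(-50 + l) (d(l) = ((-50 + l)*(2*l))*(-5) = (2*l*(-50 + l))*(-5) = -10*l*(-50 + l))
sqrt(T(169) + d(x)) = sqrt(169 + 10*4*(50 - 1*4)) = sqrt(169 + 10*4*(50 - 4)) = sqrt(169 + 10*4*46) = sqrt(169 + 1840) = sqrt(2009) = 7*sqrt(41)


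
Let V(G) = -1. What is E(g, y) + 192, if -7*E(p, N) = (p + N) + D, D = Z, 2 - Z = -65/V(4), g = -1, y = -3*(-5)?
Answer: 199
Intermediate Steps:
y = 15
Z = -63 (Z = 2 - (-65)/(-1) = 2 - (-65)*(-1) = 2 - 1*65 = 2 - 65 = -63)
D = -63
E(p, N) = 9 - N/7 - p/7 (E(p, N) = -((p + N) - 63)/7 = -((N + p) - 63)/7 = -(-63 + N + p)/7 = 9 - N/7 - p/7)
E(g, y) + 192 = (9 - ⅐*15 - ⅐*(-1)) + 192 = (9 - 15/7 + ⅐) + 192 = 7 + 192 = 199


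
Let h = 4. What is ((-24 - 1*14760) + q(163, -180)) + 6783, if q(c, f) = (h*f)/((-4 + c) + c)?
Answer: -1288521/161 ≈ -8003.2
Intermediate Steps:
q(c, f) = 4*f/(-4 + 2*c) (q(c, f) = (4*f)/((-4 + c) + c) = (4*f)/(-4 + 2*c) = 4*f/(-4 + 2*c))
((-24 - 1*14760) + q(163, -180)) + 6783 = ((-24 - 1*14760) + 2*(-180)/(-2 + 163)) + 6783 = ((-24 - 14760) + 2*(-180)/161) + 6783 = (-14784 + 2*(-180)*(1/161)) + 6783 = (-14784 - 360/161) + 6783 = -2380584/161 + 6783 = -1288521/161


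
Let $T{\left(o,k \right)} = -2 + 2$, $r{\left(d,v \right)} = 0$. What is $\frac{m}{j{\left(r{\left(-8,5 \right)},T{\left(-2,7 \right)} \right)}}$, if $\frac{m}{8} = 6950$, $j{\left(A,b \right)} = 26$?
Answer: $\frac{27800}{13} \approx 2138.5$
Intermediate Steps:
$T{\left(o,k \right)} = 0$
$m = 55600$ ($m = 8 \cdot 6950 = 55600$)
$\frac{m}{j{\left(r{\left(-8,5 \right)},T{\left(-2,7 \right)} \right)}} = \frac{55600}{26} = 55600 \cdot \frac{1}{26} = \frac{27800}{13}$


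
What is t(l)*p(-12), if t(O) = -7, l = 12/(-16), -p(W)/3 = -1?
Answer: -21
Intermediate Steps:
p(W) = 3 (p(W) = -3*(-1) = 3)
l = -¾ (l = 12*(-1/16) = -¾ ≈ -0.75000)
t(l)*p(-12) = -7*3 = -21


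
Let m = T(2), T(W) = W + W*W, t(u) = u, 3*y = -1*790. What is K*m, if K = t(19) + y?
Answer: -1466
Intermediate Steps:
y = -790/3 (y = (-1*790)/3 = (1/3)*(-790) = -790/3 ≈ -263.33)
T(W) = W + W**2
m = 6 (m = 2*(1 + 2) = 2*3 = 6)
K = -733/3 (K = 19 - 790/3 = -733/3 ≈ -244.33)
K*m = -733/3*6 = -1466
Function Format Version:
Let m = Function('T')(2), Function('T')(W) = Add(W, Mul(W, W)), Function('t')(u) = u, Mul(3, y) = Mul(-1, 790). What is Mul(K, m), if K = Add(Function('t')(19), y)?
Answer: -1466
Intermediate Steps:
y = Rational(-790, 3) (y = Mul(Rational(1, 3), Mul(-1, 790)) = Mul(Rational(1, 3), -790) = Rational(-790, 3) ≈ -263.33)
Function('T')(W) = Add(W, Pow(W, 2))
m = 6 (m = Mul(2, Add(1, 2)) = Mul(2, 3) = 6)
K = Rational(-733, 3) (K = Add(19, Rational(-790, 3)) = Rational(-733, 3) ≈ -244.33)
Mul(K, m) = Mul(Rational(-733, 3), 6) = -1466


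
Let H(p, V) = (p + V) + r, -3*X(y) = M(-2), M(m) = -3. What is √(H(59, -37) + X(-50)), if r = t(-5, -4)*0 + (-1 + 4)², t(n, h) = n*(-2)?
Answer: 4*√2 ≈ 5.6569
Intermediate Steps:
X(y) = 1 (X(y) = -⅓*(-3) = 1)
t(n, h) = -2*n
r = 9 (r = -2*(-5)*0 + (-1 + 4)² = 10*0 + 3² = 0 + 9 = 9)
H(p, V) = 9 + V + p (H(p, V) = (p + V) + 9 = (V + p) + 9 = 9 + V + p)
√(H(59, -37) + X(-50)) = √((9 - 37 + 59) + 1) = √(31 + 1) = √32 = 4*√2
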